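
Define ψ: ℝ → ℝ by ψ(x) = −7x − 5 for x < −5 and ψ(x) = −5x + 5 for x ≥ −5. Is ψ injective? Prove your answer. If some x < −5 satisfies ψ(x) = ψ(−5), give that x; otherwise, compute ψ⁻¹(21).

-16/5

Both pieces are strictly decreasing (slopes −7 and −5), so each is injective on its own interval.
The left piece maps (−∞, −5) onto (30, ∞); the right piece maps [−5, ∞) onto (−∞, 30].
These images are disjoint, so no value is attained by both pieces. So ψ is injective.
Because the two images are disjoint, no x < −5 has ψ(x) = ψ(−5), so we compute ψ⁻¹(21): 21 lies in (−∞, 30], so solve −5x + 5 = 21: x = (21 − 5)/(−5) = −16/5.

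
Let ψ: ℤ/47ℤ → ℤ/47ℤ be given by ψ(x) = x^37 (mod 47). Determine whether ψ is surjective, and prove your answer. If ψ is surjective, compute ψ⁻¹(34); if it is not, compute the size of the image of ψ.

7

Since 47 is prime, the nonzero elements of ℤ/47ℤ form a cyclic group of order 46.
As gcd(37, 46) = 1, raising to the 37th power is a bijection on this group: if a^37 ≡ b^37 then (ab^{−1})^37 = 1, and the only element of order dividing gcd(37, 46) = 1 is 1, so a = b.
With ψ(0) = 0 this makes ψ injective on all of ℤ/47ℤ, hence bijective (finite equal-size domain and codomain). In particular ψ is surjective.
Since ψ is surjective, we find the preimage of 34. The inverse of x ↦ x^37 on (ℤ/47ℤ)^× is x ↦ x^5, because 37·5 = 185 = 4·46 + 1 ≡ 1 (mod 46) and x^{46} = 1 for x ≠ 0 (Fermat). So ψ⁻¹(34) = 34^5 mod 47.
Repeated squaring mod 47: 34^1 ≡ 34, 34^2 ≡ 34² = 1156 ≡ 28, 34^4 ≡ 28² = 784 ≡ 32. Since 5 = 4 + 1, 34^5 ≡ 32·34: 32·34 = 1088 ≡ 7. So 34^5 ≡ 7 (mod 47).
Hence ψ⁻¹(34) = 7.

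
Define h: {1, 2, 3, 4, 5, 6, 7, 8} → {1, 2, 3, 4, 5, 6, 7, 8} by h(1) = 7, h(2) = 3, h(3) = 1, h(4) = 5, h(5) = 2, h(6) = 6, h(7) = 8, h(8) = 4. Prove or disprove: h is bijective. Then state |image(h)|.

The values 7, 3, 1, 5, 2, 6, 8, 4 are a permutation of {1, 2, 3, 4, 5, 6, 7, 8}: each element appears exactly once.
So h is injective and surjective, hence bijective.
The image of h is {1, 2, 3, 4, 5, 6, 7, 8}, which has 8 elements.

8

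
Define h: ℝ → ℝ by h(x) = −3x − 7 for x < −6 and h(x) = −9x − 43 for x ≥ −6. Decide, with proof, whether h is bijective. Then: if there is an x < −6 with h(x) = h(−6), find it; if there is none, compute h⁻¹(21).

-28/3

Both pieces are strictly decreasing (slopes −3 and −9), so each is injective on its own interval.
The left piece maps (−∞, −6) onto (11, ∞); the right piece maps [−6, ∞) onto (−∞, 11].
Since 11 = 11, the images partition ℝ: h is injective and surjective, hence bijective.
Because the two images are disjoint, no x < −6 has h(x) = h(−6), so we compute h⁻¹(21): 21 lies in (11, ∞), so solve −3x − 7 = 21: x = (21 + 7)/(−3) = −28/3.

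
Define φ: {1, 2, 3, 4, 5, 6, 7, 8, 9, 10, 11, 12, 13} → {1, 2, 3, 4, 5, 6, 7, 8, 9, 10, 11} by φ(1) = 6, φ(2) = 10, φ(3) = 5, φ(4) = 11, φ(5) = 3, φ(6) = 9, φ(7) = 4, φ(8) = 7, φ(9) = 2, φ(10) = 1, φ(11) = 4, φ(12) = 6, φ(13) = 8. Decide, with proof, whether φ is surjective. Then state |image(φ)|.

11

Every element of the codomain has a preimage: 1 = φ(10), 2 = φ(9), 3 = φ(5), 4 = φ(7), 5 = φ(3), 6 = φ(1), 7 = φ(8), 8 = φ(13), 9 = φ(6), 10 = φ(2), 11 = φ(4).
Hence φ is surjective.
The image of φ is {1, 2, 3, 4, 5, 6, 7, 8, 9, 10, 11}, which has 11 elements.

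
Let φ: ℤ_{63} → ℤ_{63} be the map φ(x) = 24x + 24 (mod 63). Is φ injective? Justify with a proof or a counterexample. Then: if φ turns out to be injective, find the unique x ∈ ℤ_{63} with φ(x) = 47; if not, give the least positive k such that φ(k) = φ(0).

We have gcd(24, 63) = 3 > 1. Taking u = 0 and v = 21: φ(0) = 24 and φ(21) = 24·21 + 24 = 528 ≡ 24 (mod 63).
So φ(0) = φ(21) while 0 ≠ 21, therefore φ is not injective.
Since φ is not injective, we find the least positive k with φ(k) = φ(0): this means 24k ≡ 0 (mod 63), i.e. 63 ∣ 24k. Since gcd(24, 63) = 3, dividing through by 3 this holds exactly when 21 ∣ 8k, and as gcd(8, 21) = 1, exactly when 21 ∣ k.
The smallest positive such k is 21.

21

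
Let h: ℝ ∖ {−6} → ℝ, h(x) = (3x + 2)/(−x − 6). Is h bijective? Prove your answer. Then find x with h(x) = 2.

-14/5

If h(x) = −3, cross-multiplying gives −1(3x + 2) = 3(−x − 6), which simplifies to −2 = −18 — false.  So −3 has no preimage and h is not surjective.
Therefore h is not bijective.
Solving h(x) = 2: cross-multiplying gives 3x + 2 = 2(−x − 6), which rearranges to 5x = −14, so x = −14/5.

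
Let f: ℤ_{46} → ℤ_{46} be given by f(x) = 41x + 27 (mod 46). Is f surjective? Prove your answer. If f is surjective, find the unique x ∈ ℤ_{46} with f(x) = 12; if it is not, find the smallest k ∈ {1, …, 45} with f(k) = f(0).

3

Since gcd(41, 46) = 1, 41 is invertible modulo 46. Euclid's algorithm: 46 = 1·41 + 5, 41 = 8·5 + 1; back-substituting gives 1 = 9·41 − 8·46, so 41⁻¹ ≡ 9 (mod 46).
For any y ∈ ℤ_{46}, x = 9(y − 27) mod 46 satisfies f(x) = 41·9(y − 27) + 27 ≡ y (since 41·9 ≡ 1 mod 46). So every y has a preimage.
Hence f is surjective.
Since f is surjective, we find f⁻¹(12): we need 41x ≡ 12 − 27 ≡ 31 (mod 46). Using 41⁻¹ = 9: x ≡ 9·31 = 279 = 6·46 + 3, so x = 3.
Check: f(3) = 41·3 + 27 = 150 = 3·46 + 12 ≡ 12 (mod 46).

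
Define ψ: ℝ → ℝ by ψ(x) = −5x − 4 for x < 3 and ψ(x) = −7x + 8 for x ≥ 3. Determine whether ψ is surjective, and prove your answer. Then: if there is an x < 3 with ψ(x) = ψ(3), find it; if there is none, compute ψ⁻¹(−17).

Both pieces are strictly decreasing (slopes −5 and −7), so each is injective on its own interval.
The left piece maps (−∞, 3) onto (−19, ∞); the right piece maps [3, ∞) onto (−∞, −13].
The union (−19, ∞) ∪ (−∞, −13] covers ℝ, so ψ is surjective.
For the follow-up: the images overlap, so an x < 3 with ψ(x) = ψ(3) exists. ψ(3) = −13; solving −5x − 4 = −13 for x < 3 gives x = (−13 + 4)/(−5) = 9/5.

9/5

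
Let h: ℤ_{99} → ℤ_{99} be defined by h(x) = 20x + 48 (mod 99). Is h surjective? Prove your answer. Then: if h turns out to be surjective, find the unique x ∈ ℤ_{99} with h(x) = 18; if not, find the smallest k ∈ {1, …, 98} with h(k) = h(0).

Since gcd(20, 99) = 1, 20 is invertible modulo 99. Euclid's algorithm: 99 = 4·20 + 19, 20 = 1·19 + 1; back-substituting gives 1 = 5·20 − 1·99, so 20⁻¹ ≡ 5 (mod 99).
For any y ∈ ℤ_{99}, x = 5(y − 48) mod 99 satisfies h(x) = 20·5(y − 48) + 48 ≡ y (since 20·5 ≡ 1 mod 99). So every y has a preimage.
Thus h is surjective.
Since h is surjective, we find h⁻¹(18): we need 20x ≡ 18 − 48 ≡ 69 (mod 99). Using 20⁻¹ = 5: x ≡ 5·69 = 345 = 3·99 + 48, so x = 48.
Check: h(48) = 20·48 + 48 = 1008 = 10·99 + 18 ≡ 18 (mod 99).

48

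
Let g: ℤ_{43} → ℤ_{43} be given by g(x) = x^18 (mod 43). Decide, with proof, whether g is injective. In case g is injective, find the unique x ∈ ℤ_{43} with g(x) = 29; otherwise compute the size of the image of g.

g(1) = 1^18 = 1.
g(6): Repeated squaring mod 43: 6^1 ≡ 6, 6^2 ≡ 6² = 36, 6^4 ≡ 36² = 1296 ≡ 6, 6^8 ≡ 6² = 36, 6^16 ≡ 36² = 1296 ≡ 6. Since 18 = 16 + 2, 6^18 ≡ 6·36: 6·36 = 216 ≡ 1. So 6^18 ≡ 1 (mod 43).
So g(1) = g(6) = 1 while 1 ≠ 6, hence g is not injective.
Since g is not injective, we determine |image(g)|. Computing x^18 mod 43 for each x (by repeated squaring, reducing mod 43 at every step), the values g(0), g(1), …, g(42) are: 0, 1, 16, 35, 41, 11, 1, 1, 11, 21, 4, 21, 16, 11, 16, 41, 4, 4, 35, 41, 21, 35, 35, 21, 41, 35, 4, 4, 41, 16, 11, 16, 21, 4, 21, 11, 1, 1, 11, 41, 35, 16, 1.
The distinct values are {0, 1, 4, 11, 16, 21, 35, 41}; there are 8 of them.

8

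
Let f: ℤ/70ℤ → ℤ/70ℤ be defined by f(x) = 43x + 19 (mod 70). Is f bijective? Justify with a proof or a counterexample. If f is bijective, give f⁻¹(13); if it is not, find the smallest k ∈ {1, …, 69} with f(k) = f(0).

If f(x_1) = f(x_2), then 43x_1 ≡ 43x_2 (mod 70). Because gcd(43, 70) = 1, we may cancel 43 to get x_1 ≡ x_2 (mod 70).
We now compute 43⁻¹ mod 70 explicitly. Euclid's algorithm: 70 = 1·43 + 27, 43 = 1·27 + 16, 27 = 1·16 + 11, 16 = 1·11 + 5, 11 = 2·5 + 1; back-substituting gives 1 = 57·43 − 35·70, so 43⁻¹ ≡ 57 (mod 70).
Then y ↦ 57(y − 19) is a two-sided inverse to f, so every y ∈ ℤ/70ℤ has a preimage.
Therefore f is bijective.
Since f is bijective, we compute f⁻¹(13): solve 43x + 19 ≡ 13 (mod 70), i.e. 43x ≡ 64 (mod 70).
Multiplying by 43⁻¹ = 57 gives x ≡ 57·64 = 3648 = 52·70 + 8 ≡ 8 (mod 70).
Check: f(8) = 43·8 + 19 = 363 = 5·70 + 13 ≡ 13 (mod 70).

8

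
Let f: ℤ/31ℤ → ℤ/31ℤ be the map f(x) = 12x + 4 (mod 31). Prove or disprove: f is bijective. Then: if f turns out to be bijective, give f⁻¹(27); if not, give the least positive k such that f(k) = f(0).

20

If f(a) = f(b), then 12a ≡ 12b (mod 31). Because gcd(12, 31) = 1, we may cancel 12 to get a ≡ b (mod 31).
We now compute 12⁻¹ mod 31 explicitly. Euclid's algorithm: 31 = 2·12 + 7, 12 = 1·7 + 5, 7 = 1·5 + 2, 5 = 2·2 + 1; back-substituting gives 1 = 13·12 − 5·31, so 12⁻¹ ≡ 13 (mod 31).
Then y ↦ 13(y − 4) is a two-sided inverse to f, so every y ∈ ℤ/31ℤ has a preimage.
Therefore f is bijective.
Since f is bijective, we find f⁻¹(27): we need 12x ≡ 27 − 4 ≡ 23 (mod 31). Using 12⁻¹ = 13: x ≡ 13·23 = 299 = 9·31 + 20, so x = 20.
Check: f(20) = 12·20 + 4 = 244 = 7·31 + 27 ≡ 27 (mod 31).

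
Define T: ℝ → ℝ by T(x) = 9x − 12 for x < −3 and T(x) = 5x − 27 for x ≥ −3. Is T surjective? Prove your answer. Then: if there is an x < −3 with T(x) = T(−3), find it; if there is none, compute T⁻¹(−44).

Both pieces are strictly increasing (slopes 9 and 5), so each is injective on its own interval.
The left piece maps (−∞, −3) onto (−∞, −39); the right piece maps [−3, ∞) onto [−42, ∞).
The union (−∞, −39) ∪ [−42, ∞) covers ℝ, so T is surjective.
For the follow-up: the images overlap, so an x < −3 with T(x) = T(−3) exists. T(−3) = −42; solving 9x − 12 = −42 for x < −3 gives x = (−42 + 12)/9 = −10/3.

-10/3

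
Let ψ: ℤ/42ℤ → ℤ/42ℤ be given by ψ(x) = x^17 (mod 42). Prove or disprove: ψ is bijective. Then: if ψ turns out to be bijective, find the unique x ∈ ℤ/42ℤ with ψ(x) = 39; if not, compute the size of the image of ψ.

Computing x^17 mod 42 for each x (by repeated squaring, reducing mod 42 at every step), the values ψ(0), ψ(1), …, ψ(41) are: 0, 1, 32, 33, 16, 17, 6, 7, 8, 39, 40, 23, 24, 13, 14, 15, 4, 5, 30, 31, 20, 21, 22, 11, 12, 37, 38, 27, 28, 29, 18, 19, 2, 3, 34, 35, 36, 25, 26, 9, 10, 41.
Every element of ℤ/42ℤ appears exactly once in this list, so ψ is a bijection, and in particular bijective.
Since ψ is bijective, we read off the preimage of 39 from the same table: ψ(9) = 39, so ψ⁻¹(39) = 9.

9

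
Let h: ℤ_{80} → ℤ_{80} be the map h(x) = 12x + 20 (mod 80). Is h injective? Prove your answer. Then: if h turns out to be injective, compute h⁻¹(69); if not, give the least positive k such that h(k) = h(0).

We have gcd(12, 80) = 4 > 1. Taking x_1 = 0 and x_2 = 20: h(0) = 20 and h(20) = 12·20 + 20 = 260 ≡ 20 (mod 80).
So h(0) = h(20) while 0 ≠ 20, thus h is not injective.
Since h is not injective, we find the least positive k with h(k) = h(0): this means 12k ≡ 0 (mod 80), i.e. 80 ∣ 12k. Since gcd(12, 80) = 4, dividing through by 4 this holds exactly when 20 ∣ 3k, and as gcd(3, 20) = 1, exactly when 20 ∣ k.
The smallest positive such k is 20.

20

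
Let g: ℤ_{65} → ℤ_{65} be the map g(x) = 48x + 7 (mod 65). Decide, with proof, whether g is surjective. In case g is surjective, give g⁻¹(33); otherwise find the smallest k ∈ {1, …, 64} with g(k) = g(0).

Recall: surjectivity means every element of the codomain has a preimage under g.
Since gcd(48, 65) = 1, 48 is invertible modulo 65. Euclid's algorithm: 65 = 1·48 + 17, 48 = 2·17 + 14, 17 = 1·14 + 3, 14 = 4·3 + 2, 3 = 1·2 + 1; back-substituting gives 1 = 42·48 − 31·65, so 48⁻¹ ≡ 42 (mod 65).
Then y ↦ 42(y − 7) is a two-sided inverse to g, so every y ∈ ℤ_{65} has a preimage.
Therefore g is surjective.
Since g is surjective, we compute g⁻¹(33): solve 48x + 7 ≡ 33 (mod 65), i.e. 48x ≡ 26 (mod 65).
Multiplying by 48⁻¹ = 42 gives x ≡ 42·26 = 1092 = 16·65 + 52 ≡ 52 (mod 65).
Check: g(52) = 48·52 + 7 = 2503 = 38·65 + 33 ≡ 33 (mod 65).

52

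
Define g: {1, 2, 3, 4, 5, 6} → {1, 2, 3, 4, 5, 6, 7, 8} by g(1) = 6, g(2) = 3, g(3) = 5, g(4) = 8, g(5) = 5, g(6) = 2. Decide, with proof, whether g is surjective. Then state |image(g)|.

5

No element maps to 1, so g is not surjective.
The image of g is {2, 3, 5, 6, 8}, which has 5 elements.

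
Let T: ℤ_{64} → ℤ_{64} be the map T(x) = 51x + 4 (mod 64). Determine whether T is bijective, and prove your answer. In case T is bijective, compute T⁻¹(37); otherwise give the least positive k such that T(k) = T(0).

27

Recall that T is injective if T(a) = T(b) implies a = b.
If T(a) = T(b), then 51a ≡ 51b (mod 64). Because gcd(51, 64) = 1, we may cancel 51 to get a ≡ b (mod 64).
We now compute 51⁻¹ mod 64 explicitly. Euclid's algorithm: 64 = 1·51 + 13, 51 = 3·13 + 12, 13 = 1·12 + 1; back-substituting gives 1 = 59·51 − 47·64, so 51⁻¹ ≡ 59 (mod 64).
Then y ↦ 59(y − 4) is a two-sided inverse to T, so every y ∈ ℤ_{64} has a preimage.
Therefore T is bijective.
Since T is bijective, we find T⁻¹(37): we need 51x ≡ 37 − 4 ≡ 33 (mod 64). Using 51⁻¹ = 59: x ≡ 59·33 = 1947 = 30·64 + 27, so x = 27.
Check: T(27) = 51·27 + 4 = 1381 = 21·64 + 37 ≡ 37 (mod 64).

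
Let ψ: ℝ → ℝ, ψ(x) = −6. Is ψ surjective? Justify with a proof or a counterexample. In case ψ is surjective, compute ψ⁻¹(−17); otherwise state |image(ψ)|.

1

ψ(x) = −6 for all x, so −5 has no preimage and ψ is not surjective.
Since ψ is not surjective, we state |image(ψ)|: the image of ψ is {−6}, which has 1 element.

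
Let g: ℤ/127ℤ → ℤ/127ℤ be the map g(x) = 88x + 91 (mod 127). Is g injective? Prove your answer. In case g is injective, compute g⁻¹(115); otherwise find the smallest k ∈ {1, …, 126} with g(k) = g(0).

Recall that injectivity means: for all u, v in the domain, g(u) = g(v) implies u = v.
Suppose g(u) = g(v) in ℤ/127ℤ. Then 88u + 91 ≡ 88v + 91 (mod 127), hence 88(u − v) ≡ 0 (mod 127).
Since gcd(88, 127) = 1, 88 is invertible modulo 127, hence u − v ≡ 0 (mod 127), i.e. u = v.
Therefore g is injective.
We now compute 88⁻¹ mod 127 explicitly. Euclid's algorithm: 127 = 1·88 + 39, 88 = 2·39 + 10, 39 = 3·10 + 9, 10 = 1·9 + 1; back-substituting gives 1 = 13·88 − 9·127, so 88⁻¹ ≡ 13 (mod 127).
Since g is injective, we compute g⁻¹(115): solve 88x + 91 ≡ 115 (mod 127), i.e. 88x ≡ 24 (mod 127).
Multiplying by 88⁻¹ = 13 gives x ≡ 13·24 = 312 = 2·127 + 58 ≡ 58 (mod 127).
Check: g(58) = 88·58 + 91 = 5195 = 40·127 + 115 ≡ 115 (mod 127).

58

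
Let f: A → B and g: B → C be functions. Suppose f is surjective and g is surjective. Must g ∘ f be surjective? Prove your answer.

Let c ∈ C. Since g is surjective, there is b ∈ B with g(b) = c. Since f is surjective, there is a ∈ A with f(a) = b.
Then (g ∘ f)(a) = g(b) = c. Thus g ∘ f is surjective.

surjective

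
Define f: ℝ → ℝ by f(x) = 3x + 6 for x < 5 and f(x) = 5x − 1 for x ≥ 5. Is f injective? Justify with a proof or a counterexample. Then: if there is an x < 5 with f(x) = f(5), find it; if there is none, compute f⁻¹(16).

Both pieces are strictly increasing (slopes 3 and 5), so each is injective on its own interval.
The left piece maps (−∞, 5) onto (−∞, 21); the right piece maps [5, ∞) onto [24, ∞).
These images are disjoint, so no value is attained by both pieces. Thus f is injective.
Because the two images are disjoint, no x < 5 has f(x) = f(5), so we compute f⁻¹(16): 16 lies in (−∞, 21), so solve 3x + 6 = 16: x = (16 − 6)/3 = 10/3.

10/3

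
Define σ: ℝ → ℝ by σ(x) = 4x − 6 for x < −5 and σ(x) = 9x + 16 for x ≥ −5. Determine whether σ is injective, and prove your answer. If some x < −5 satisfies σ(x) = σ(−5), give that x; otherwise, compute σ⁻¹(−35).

Both pieces are strictly increasing (slopes 4 and 9), so each is injective on its own interval.
The left piece maps (−∞, −5) onto (−∞, −26); the right piece maps [−5, ∞) onto [−29, ∞).
These images overlap. In particular σ(−5) = −29 (right piece), and solving 4x − 6 = −29 on the left piece gives x = −23/4 < −5.
So σ(−23/4) = σ(−5) with −23/4 ≠ −5, and σ is not injective. This x = −23/4 is the requested value below −5.

-23/4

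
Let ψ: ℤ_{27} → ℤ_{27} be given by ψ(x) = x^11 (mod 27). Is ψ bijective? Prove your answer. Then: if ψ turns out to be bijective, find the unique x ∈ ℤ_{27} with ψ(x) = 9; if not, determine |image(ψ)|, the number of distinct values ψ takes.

19

ψ(0) = 0^11 = 0.
ψ(3): Repeated squaring mod 27: 3^1 ≡ 3, 3^2 ≡ 3² = 9, 3^4 ≡ 9² = 81 ≡ 0, 3^8 ≡ 0² = 0. Since 11 = 8 + 2 + 1, 3^11 ≡ 0·9·3: 0·9 = 0, then 0·3 = 0. So 3^11 ≡ 0 (mod 27).
So ψ(0) = ψ(3) = 0 while 0 ≠ 3, hence ψ is not injective, hence not bijective.
Since ψ is not bijective, we determine |image(ψ)|. Computing x^11 mod 27 for each x (by repeated squaring, reducing mod 27 at every step), the values ψ(0), ψ(1), …, ψ(26) are: 0, 1, 23, 0, 16, 2, 0, 22, 17, 0, 19, 14, 0, 7, 20, 0, 13, 8, 0, 10, 5, 0, 25, 11, 0, 4, 26.
The distinct values are {0, 1, 2, 4, 5, 7, 8, 10, 11, 13, 14, 16, 17, 19, 20, 22, 23, 25, 26}; there are 19 of them.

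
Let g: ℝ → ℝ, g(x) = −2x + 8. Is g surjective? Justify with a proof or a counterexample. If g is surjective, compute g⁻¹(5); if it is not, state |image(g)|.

For any y ∈ ℝ, x = (y − 8)/(−2) satisfies g(x) = y.
So g is surjective.
Since g is surjective, we compute g⁻¹(5) = (5 − 8)/(−2) = 3/2.

3/2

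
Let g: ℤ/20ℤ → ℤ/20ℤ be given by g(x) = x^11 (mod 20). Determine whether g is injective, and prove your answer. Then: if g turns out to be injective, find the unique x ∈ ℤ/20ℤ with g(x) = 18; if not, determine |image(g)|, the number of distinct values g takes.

15

g(0) = 0^11 = 0.
g(10): Repeated squaring mod 20: 10^1 ≡ 10, 10^2 ≡ 10² = 100 ≡ 0, 10^4 ≡ 0² = 0, 10^8 ≡ 0² = 0. Since 11 = 8 + 2 + 1, 10^11 ≡ 0·0·10: 0·0 = 0, then 0·10 = 0. So 10^11 ≡ 0 (mod 20).
So g(0) = g(10) = 0 while 0 ≠ 10, hence g is not injective.
Since g is not injective, we determine |image(g)|. Computing x^11 mod 20 for each x (by repeated squaring, reducing mod 20 at every step), the values g(0), g(1), …, g(19) are: 0, 1, 8, 7, 4, 5, 16, 3, 12, 9, 0, 11, 8, 17, 4, 15, 16, 13, 12, 19.
The distinct values are {0, 1, 3, 4, 5, 7, 8, 9, 11, 12, 13, 15, 16, 17, 19}; there are 15 of them.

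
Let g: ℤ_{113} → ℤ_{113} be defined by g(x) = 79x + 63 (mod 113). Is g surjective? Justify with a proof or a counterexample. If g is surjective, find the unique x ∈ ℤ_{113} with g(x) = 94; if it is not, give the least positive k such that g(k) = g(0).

29

Recall that g is surjective if every y in the codomain equals g(x) for some x in the domain.
Since gcd(79, 113) = 1, 79 is invertible modulo 113. Euclid's algorithm: 113 = 1·79 + 34, 79 = 2·34 + 11, 34 = 3·11 + 1; back-substituting gives 1 = 103·79 − 72·113, so 79⁻¹ ≡ 103 (mod 113).
For any y ∈ ℤ_{113}, x = 103(y − 63) mod 113 satisfies g(x) = 79·103(y − 63) + 63 ≡ y (since 79·103 ≡ 1 mod 113). So every y has a preimage.
Hence g is surjective.
Since g is surjective, we find g⁻¹(94): we need 79x ≡ 94 − 63 ≡ 31 (mod 113). Using 79⁻¹ = 103: x ≡ 103·31 = 3193 = 28·113 + 29, so x = 29.
Check: g(29) = 79·29 + 63 = 2354 = 20·113 + 94 ≡ 94 (mod 113).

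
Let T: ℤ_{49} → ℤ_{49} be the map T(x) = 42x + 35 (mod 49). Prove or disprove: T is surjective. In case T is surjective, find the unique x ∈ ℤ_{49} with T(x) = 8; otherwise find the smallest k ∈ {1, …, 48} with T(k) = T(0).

7

Recall: surjectivity means every element of the codomain has a preimage under T.
Since gcd(42, 49) = 7, we have 42x ≡ 0 (mod 7) for all x, so T(x) ≡ 0 (mod 7).
But 1 ≢ 0 (mod 7), so 1 ∈ ℤ_{49} has no preimage. Hence T is not surjective.
Since T is not surjective, we find the least positive k with T(k) = T(0): this means 42k ≡ 0 (mod 49), i.e. 49 ∣ 42k. Since gcd(42, 49) = 7, dividing through by 7 this holds exactly when 7 ∣ 6k, and as gcd(6, 7) = 1, exactly when 7 ∣ k.
The smallest positive such k is 7.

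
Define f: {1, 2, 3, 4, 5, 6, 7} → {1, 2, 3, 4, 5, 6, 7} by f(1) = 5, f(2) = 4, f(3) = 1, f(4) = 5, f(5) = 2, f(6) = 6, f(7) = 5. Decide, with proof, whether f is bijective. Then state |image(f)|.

5

f(1) = 5 = f(4) with 1 ≠ 4, so f is not injective, hence not bijective.
The image of f is {1, 2, 4, 5, 6}, which has 5 elements.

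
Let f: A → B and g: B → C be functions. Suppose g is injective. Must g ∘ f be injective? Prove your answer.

not injective

No. Take A = {1, 2}, B = C = {1, 2, 3, 4, 5, 6}, f(1) = f(2) = 1, and g = identity (injective).
Then (g ∘ f)(1) = (g ∘ f)(2) = 1 with 1 ≠ 2, so g ∘ f is not injective.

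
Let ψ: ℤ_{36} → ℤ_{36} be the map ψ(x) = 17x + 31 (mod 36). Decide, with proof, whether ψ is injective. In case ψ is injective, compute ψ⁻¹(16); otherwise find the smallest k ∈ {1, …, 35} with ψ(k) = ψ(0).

33

Recall: ψ is injective if ψ(u) = ψ(v) implies u = v.
Suppose ψ(u) = ψ(v) in ℤ_{36}. Then 17u + 31 ≡ 17v + 31 (mod 36), so 17(u − v) ≡ 0 (mod 36).
Since gcd(17, 36) = 1, 17 is invertible modulo 36, thus u − v ≡ 0 (mod 36), i.e. u = v.
Hence ψ is injective.
We now compute 17⁻¹ mod 36 explicitly. Euclid's algorithm: 36 = 2·17 + 2, 17 = 8·2 + 1; back-substituting gives 1 = 17·17 − 8·36, so 17⁻¹ ≡ 17 (mod 36).
Since ψ is injective, we compute ψ⁻¹(16): solve 17x + 31 ≡ 16 (mod 36), i.e. 17x ≡ 21 (mod 36).
Multiplying by 17⁻¹ = 17 gives x ≡ 17·21 = 357 = 9·36 + 33 ≡ 33 (mod 36).
Check: ψ(33) = 17·33 + 31 = 592 = 16·36 + 16 ≡ 16 (mod 36).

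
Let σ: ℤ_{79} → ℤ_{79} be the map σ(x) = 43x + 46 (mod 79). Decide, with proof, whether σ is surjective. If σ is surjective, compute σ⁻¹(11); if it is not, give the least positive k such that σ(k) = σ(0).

Since gcd(43, 79) = 1, 43 is invertible modulo 79. Euclid's algorithm: 79 = 1·43 + 36, 43 = 1·36 + 7, 36 = 5·7 + 1; back-substituting gives 1 = 68·43 − 37·79, so 43⁻¹ ≡ 68 (mod 79).
For any y ∈ ℤ_{79}, x = 68(y − 46) mod 79 satisfies σ(x) = 43·68(y − 46) + 46 ≡ y (since 43·68 ≡ 1 mod 79). So every y has a preimage.
So σ is surjective.
Since σ is surjective, we find σ⁻¹(11): we need 43x ≡ 11 − 46 ≡ 44 (mod 79). Using 43⁻¹ = 68: x ≡ 68·44 = 2992 = 37·79 + 69, so x = 69.
Check: σ(69) = 43·69 + 46 = 3013 = 38·79 + 11 ≡ 11 (mod 79).

69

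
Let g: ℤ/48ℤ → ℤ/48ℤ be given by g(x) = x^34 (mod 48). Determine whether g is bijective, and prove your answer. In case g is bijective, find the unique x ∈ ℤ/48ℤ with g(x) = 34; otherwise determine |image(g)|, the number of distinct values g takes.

g(2): Repeated squaring mod 48: 2^1 ≡ 2, 2^2 ≡ 2² = 4, 2^4 ≡ 4² = 16, 2^8 ≡ 16² = 256 ≡ 16, 2^16 ≡ 16² = 256 ≡ 16, 2^32 ≡ 16² = 256 ≡ 16. Since 34 = 32 + 2, 2^34 ≡ 16·4: 16·4 = 64 ≡ 16. So 2^34 ≡ 16 (mod 48).
g(4): Repeated squaring mod 48: 4^1 ≡ 4, 4^2 ≡ 4² = 16, 4^4 ≡ 16² = 256 ≡ 16, 4^8 ≡ 16² = 256 ≡ 16, 4^16 ≡ 16² = 256 ≡ 16, 4^32 ≡ 16² = 256 ≡ 16. Since 34 = 32 + 2, 4^34 ≡ 16·16: 16·16 = 256 ≡ 16. So 4^34 ≡ 16 (mod 48).
So g(2) = g(4) = 16 while 2 ≠ 4, hence g is not injective, hence not bijective.
Since g is not bijective, we determine |image(g)|. Computing x^34 mod 48 for each x (by repeated squaring, reducing mod 48 at every step), the values g(0), g(1), …, g(47) are: 0, 1, 16, 9, 16, 25, 0, 1, 16, 33, 16, 25, 0, 25, 16, 33, 16, 1, 0, 25, 16, 9, 16, 1, 0, 1, 16, 9, 16, 25, 0, 1, 16, 33, 16, 25, 0, 25, 16, 33, 16, 1, 0, 25, 16, 9, 16, 1.
The distinct values are {0, 1, 9, 16, 25, 33}; there are 6 of them.

6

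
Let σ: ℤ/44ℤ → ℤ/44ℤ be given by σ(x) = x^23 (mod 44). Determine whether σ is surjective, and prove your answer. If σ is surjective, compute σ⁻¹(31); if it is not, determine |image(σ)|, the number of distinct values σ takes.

σ(0) = 0^23 = 0.
σ(22): Repeated squaring mod 44: 22^1 ≡ 22, 22^2 ≡ 22² = 484 ≡ 0, 22^4 ≡ 0² = 0, 22^8 ≡ 0² = 0, 22^16 ≡ 0² = 0. Since 23 = 16 + 4 + 2 + 1, 22^23 ≡ 0·0·0·22: 0·0 = 0, then 0·0 = 0, then 0·22 = 0. So 22^23 ≡ 0 (mod 44).
So σ(0) = σ(22) = 0 while 0 ≠ 22, therefore σ is not injective.
A non-injective map from the 44-element set ℤ/44ℤ to itself takes at most 43 distinct values, so it cannot be surjective. Therefore σ is not surjective.
Since σ is not surjective, we determine |image(σ)|. Computing x^23 mod 44 for each x (by repeated squaring, reducing mod 44 at every step), the values σ(0), σ(1), …, σ(43) are: 0, 1, 8, 27, 20, 37, 40, 35, 28, 25, 32, 11, 12, 41, 16, 31, 4, 29, 24, 39, 36, 21, 0, 23, 8, 5, 20, 15, 40, 13, 28, 3, 32, 33, 12, 19, 16, 9, 4, 7, 24, 17, 36, 43.
The distinct values are {0, 1, 3, 4, 5, 7, 8, 9, 11, 12, 13, 15, 16, 17, 19, 20, 21, 23, 24, 25, 27, 28, 29, 31, 32, 33, 35, 36, 37, 39, 40, 41, 43}; there are 33 of them.

33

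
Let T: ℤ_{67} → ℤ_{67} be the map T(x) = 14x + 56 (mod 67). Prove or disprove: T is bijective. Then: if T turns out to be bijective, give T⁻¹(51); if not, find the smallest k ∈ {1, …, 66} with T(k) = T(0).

Recall: injectivity means: for all s, t in the domain, T(s) = T(t) implies s = t.
Suppose T(s) = T(t) in ℤ_{67}. Then 14s + 56 ≡ 14t + 56 (mod 67), therefore 14(s − t) ≡ 0 (mod 67).
Since gcd(14, 67) = 1, 14 is invertible modulo 67, therefore s − t ≡ 0 (mod 67), i.e. s = t.
We now compute 14⁻¹ mod 67 explicitly. Euclid's algorithm: 67 = 4·14 + 11, 14 = 1·11 + 3, 11 = 3·3 + 2, 3 = 1·2 + 1; back-substituting gives 1 = 24·14 − 5·67, so 14⁻¹ ≡ 24 (mod 67).
For any y ∈ ℤ_{67}, x = 24(y − 56) mod 67 satisfies T(x) = 14·24(y − 56) + 56 ≡ y (since 14·24 ≡ 1 mod 67). So every y has a preimage.
Therefore T is bijective.
Since T is bijective, we compute T⁻¹(51): solve 14x + 56 ≡ 51 (mod 67), i.e. 14x ≡ 62 (mod 67).
Multiplying by 14⁻¹ = 24 gives x ≡ 24·62 = 1488 = 22·67 + 14 ≡ 14 (mod 67).
Check: T(14) = 14·14 + 56 = 252 = 3·67 + 51 ≡ 51 (mod 67).

14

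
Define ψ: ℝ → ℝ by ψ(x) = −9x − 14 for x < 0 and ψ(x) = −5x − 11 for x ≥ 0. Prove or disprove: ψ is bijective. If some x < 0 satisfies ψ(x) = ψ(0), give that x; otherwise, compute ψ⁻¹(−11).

Both pieces are strictly decreasing (slopes −9 and −5), so each is injective on its own interval.
The left piece maps (−∞, 0) onto (−14, ∞); the right piece maps [0, ∞) onto (−∞, −11].
These images overlap. In particular ψ(0) = −11 (right piece), and solving −9x − 14 = −11 on the left piece gives x = −1/3 < 0.
So ψ(−1/3) = ψ(0) with −1/3 ≠ 0, and ψ is not injective, hence not bijective. This x = −1/3 is the requested value below 0.

-1/3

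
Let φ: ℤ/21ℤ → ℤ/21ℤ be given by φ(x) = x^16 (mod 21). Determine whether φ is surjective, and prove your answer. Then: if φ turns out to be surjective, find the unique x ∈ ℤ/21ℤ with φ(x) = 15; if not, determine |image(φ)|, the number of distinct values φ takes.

φ(2): Repeated squaring mod 21: 2^1 ≡ 2, 2^2 ≡ 2² = 4, 2^4 ≡ 4² = 16, 2^8 ≡ 16² = 256 ≡ 4, 2^16 ≡ 4² = 16. So 2^16 ≡ 16 (mod 21).
φ(5): Repeated squaring mod 21: 5^1 ≡ 5, 5^2 ≡ 5² = 25 ≡ 4, 5^4 ≡ 4² = 16, 5^8 ≡ 16² = 256 ≡ 4, 5^16 ≡ 4² = 16. So 5^16 ≡ 16 (mod 21).
So φ(2) = φ(5) = 16 while 2 ≠ 5, therefore φ is not injective.
A non-injective map from the 21-element set ℤ/21ℤ to itself takes at most 20 distinct values, so it cannot be surjective. So φ is not surjective.
Since φ is not surjective, we determine |image(φ)|. Computing x^16 mod 21 for each x (by repeated squaring, reducing mod 21 at every step), the values φ(0), φ(1), …, φ(20) are: 0, 1, 16, 18, 4, 16, 15, 7, 1, 9, 4, 4, 9, 1, 7, 15, 16, 4, 18, 16, 1.
The distinct values are {0, 1, 4, 7, 9, 15, 16, 18}; there are 8 of them.

8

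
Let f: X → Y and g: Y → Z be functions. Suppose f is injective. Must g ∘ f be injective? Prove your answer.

No. Take X = Y = Z = {0, 1, 2}, f = identity (injective), and g(x) = 0 for every x.
Then (g ∘ f)(0) = 0 = (g ∘ f)(2) with 0 ≠ 2, so g ∘ f is not injective.

not injective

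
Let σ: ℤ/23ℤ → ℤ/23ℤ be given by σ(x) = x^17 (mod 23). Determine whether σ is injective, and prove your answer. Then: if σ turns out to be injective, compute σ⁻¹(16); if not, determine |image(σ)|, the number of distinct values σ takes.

Since 23 is prime, the nonzero elements of ℤ/23ℤ form a cyclic group of order 22.
As gcd(17, 22) = 1, raising to the 17th power is a bijection on this group: if u^17 ≡ v^17 then (uv^{−1})^17 = 1, and the only element of order dividing gcd(17, 22) = 1 is 1, so u = v.
With σ(0) = 0 this makes σ injective on all of ℤ/23ℤ, hence bijective (finite equal-size domain and codomain). In particular σ is injective.
Since σ is injective, we find the preimage of 16. The inverse of x ↦ x^17 on (ℤ/23ℤ)^× is x ↦ x^13, because 17·13 = 221 = 10·22 + 1 ≡ 1 (mod 22) and x^{22} = 1 for x ≠ 0 (Fermat). So σ⁻¹(16) = 16^13 mod 23.
Repeated squaring mod 23: 16^1 ≡ 16, 16^2 ≡ 16² = 256 ≡ 3, 16^4 ≡ 3² = 9, 16^8 ≡ 9² = 81 ≡ 12. Since 13 = 8 + 4 + 1, 16^13 ≡ 12·9·16: 12·9 = 108 ≡ 16, then 16·16 = 256 ≡ 3. So 16^13 ≡ 3 (mod 23).
Hence σ⁻¹(16) = 3.

3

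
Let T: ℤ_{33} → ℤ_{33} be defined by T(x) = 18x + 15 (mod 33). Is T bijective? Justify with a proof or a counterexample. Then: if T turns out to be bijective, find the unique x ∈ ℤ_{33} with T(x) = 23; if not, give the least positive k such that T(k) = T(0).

We have gcd(18, 33) = 3 > 1. Taking a = 0 and b = 11: T(0) = 15 and T(11) = 18·11 + 15 = 213 ≡ 15 (mod 33).
So T(0) = T(11) while 0 ≠ 11, thus T is not injective, hence not bijective.
Since T is not bijective, we find the least positive k with T(k) = T(0): this means 18k ≡ 0 (mod 33), i.e. 33 ∣ 18k. Since gcd(18, 33) = 3, dividing through by 3 this holds exactly when 11 ∣ 6k, and as gcd(6, 11) = 1, exactly when 11 ∣ k.
The smallest positive such k is 11.

11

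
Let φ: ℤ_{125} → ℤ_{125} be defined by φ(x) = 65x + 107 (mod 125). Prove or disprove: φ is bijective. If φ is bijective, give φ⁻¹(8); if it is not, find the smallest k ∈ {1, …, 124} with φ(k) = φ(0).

We have gcd(65, 125) = 5 > 1. Taking a = 0 and b = 25: φ(0) = 107 and φ(25) = 65·25 + 107 = 1732 ≡ 107 (mod 125).
So φ(0) = φ(25) while 0 ≠ 25, thus φ is not injective, hence not bijective.
Since φ is not bijective, we find the least positive k with φ(k) = φ(0): this means 65k ≡ 0 (mod 125), i.e. 125 ∣ 65k. Since gcd(65, 125) = 5, dividing through by 5 this holds exactly when 25 ∣ 13k, and as gcd(13, 25) = 1, exactly when 25 ∣ k.
The smallest positive such k is 25.

25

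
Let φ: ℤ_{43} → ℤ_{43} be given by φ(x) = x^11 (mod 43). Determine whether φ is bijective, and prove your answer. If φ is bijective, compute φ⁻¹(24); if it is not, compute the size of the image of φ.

17

Since 43 is prime, the nonzero elements of ℤ_{43} form a cyclic group of order 42.
As gcd(11, 42) = 1, raising to the 11th power is a bijection on this group: if u^11 ≡ v^11 then (uv^{−1})^11 = 1, and the only element of order dividing gcd(11, 42) = 1 is 1, so u = v.
With φ(0) = 0 this makes φ injective on all of ℤ_{43}, hence bijective (finite equal-size domain and codomain). In particular φ is bijective.
Since φ is bijective, we find the preimage of 24. The inverse of x ↦ x^11 on (ℤ_{43})^× is x ↦ x^23, because 11·23 = 253 = 6·42 + 1 ≡ 1 (mod 42) and x^{42} = 1 for x ≠ 0 (Fermat). So φ⁻¹(24) = 24^23 mod 43.
Repeated squaring mod 43: 24^1 ≡ 24, 24^2 ≡ 24² = 576 ≡ 17, 24^4 ≡ 17² = 289 ≡ 31, 24^8 ≡ 31² = 961 ≡ 15, 24^16 ≡ 15² = 225 ≡ 10. Since 23 = 16 + 4 + 2 + 1, 24^23 ≡ 10·31·17·24: 10·31 = 310 ≡ 9, then 9·17 = 153 ≡ 24, then 24·24 = 576 ≡ 17. So 24^23 ≡ 17 (mod 43).
Hence φ⁻¹(24) = 17.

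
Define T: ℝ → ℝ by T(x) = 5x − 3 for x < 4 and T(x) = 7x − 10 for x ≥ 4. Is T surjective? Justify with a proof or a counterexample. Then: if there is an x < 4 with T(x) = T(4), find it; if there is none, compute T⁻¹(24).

34/7

Both pieces are strictly increasing (slopes 5 and 7), so each is injective on its own interval.
The left piece maps (−∞, 4) onto (−∞, 17); the right piece maps [4, ∞) onto [18, ∞).
The union (−∞, 17) ∪ [18, ∞) omits the interval between 17 and 18; in particular 17 has no preimage. So T is not surjective.
Because the two images are disjoint, no x < 4 has T(x) = T(4), so we compute T⁻¹(24): 24 lies in [18, ∞), so solve 7x − 10 = 24: x = (24 + 10)/7 = 34/7.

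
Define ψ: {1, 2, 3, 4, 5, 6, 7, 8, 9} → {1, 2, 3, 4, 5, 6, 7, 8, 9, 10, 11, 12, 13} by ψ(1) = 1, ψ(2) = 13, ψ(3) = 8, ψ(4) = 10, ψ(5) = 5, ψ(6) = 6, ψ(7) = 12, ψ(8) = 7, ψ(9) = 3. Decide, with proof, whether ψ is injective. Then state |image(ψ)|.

The values ψ(1), …, ψ(9) are 1, 13, 8, 10, 5, 6, 12, 7, 3 — all distinct.
So ψ(s) = ψ(t) only when s = t, and ψ is injective.
The image of ψ is {1, 3, 5, 6, 7, 8, 10, 12, 13}, which has 9 elements.

9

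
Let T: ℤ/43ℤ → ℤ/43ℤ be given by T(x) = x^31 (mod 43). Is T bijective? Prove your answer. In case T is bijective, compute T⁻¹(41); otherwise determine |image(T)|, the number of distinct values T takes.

Since 43 is prime, the nonzero elements of ℤ/43ℤ form a cyclic group of order 42.
As gcd(31, 42) = 1, raising to the 31st power is a bijection on this group: if u^31 ≡ v^31 then (uv^{−1})^31 = 1, and the only element of order dividing gcd(31, 42) = 1 is 1, so u = v.
With T(0) = 0 this makes T injective on all of ℤ/43ℤ, hence bijective (finite equal-size domain and codomain). In particular T is bijective.
Since T is bijective, we find the preimage of 41. The inverse of x ↦ x^31 on (ℤ/43ℤ)^× is x ↦ x^19, because 31·19 = 589 = 14·42 + 1 ≡ 1 (mod 42) and x^{42} = 1 for x ≠ 0 (Fermat). So T⁻¹(41) = 41^19 mod 43.
Repeated squaring mod 43: 41^1 ≡ 41, 41^2 ≡ 41² = 1681 ≡ 4, 41^4 ≡ 4² = 16, 41^8 ≡ 16² = 256 ≡ 41, 41^16 ≡ 41² = 1681 ≡ 4. Since 19 = 16 + 2 + 1, 41^19 ≡ 4·4·41: 4·4 = 16, then 16·41 = 656 ≡ 11. So 41^19 ≡ 11 (mod 43).
Hence T⁻¹(41) = 11.

11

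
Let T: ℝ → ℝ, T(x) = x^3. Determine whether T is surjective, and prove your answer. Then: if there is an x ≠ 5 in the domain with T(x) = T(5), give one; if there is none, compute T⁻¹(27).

3

For any y ∈ ℝ, x = y^{1/3} ∈ ℝ gives T(x) = y, so T is surjective.
Since x ↦ x^3 is strictly increasing on ℝ, it is injective there, so no x ≠ 5 in the domain has T(x) = T(5). We therefore compute T⁻¹(27) = 27^{1/3} = 3 (indeed 3^3 = 27).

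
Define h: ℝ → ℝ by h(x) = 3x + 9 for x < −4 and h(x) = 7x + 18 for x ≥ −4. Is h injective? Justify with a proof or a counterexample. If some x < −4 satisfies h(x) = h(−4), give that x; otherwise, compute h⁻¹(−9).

Both pieces are strictly increasing (slopes 3 and 7), so each is injective on its own interval.
The left piece maps (−∞, −4) onto (−∞, −3); the right piece maps [−4, ∞) onto [−10, ∞).
These images overlap. In particular h(−4) = −10 (right piece), and solving 3x + 9 = −10 on the left piece gives x = −19/3 < −4.
So h(−19/3) = h(−4) with −19/3 ≠ −4, and h is not injective. This x = −19/3 is the requested value below −4.

-19/3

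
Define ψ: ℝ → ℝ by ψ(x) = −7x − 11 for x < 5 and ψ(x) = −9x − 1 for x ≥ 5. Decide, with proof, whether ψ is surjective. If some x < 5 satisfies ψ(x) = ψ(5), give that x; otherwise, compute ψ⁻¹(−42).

31/7

Both pieces are strictly decreasing (slopes −7 and −9), so each is injective on its own interval.
The left piece maps (−∞, 5) onto (−46, ∞); the right piece maps [5, ∞) onto (−∞, −46].
These images together cover ℝ, so ψ is surjective.
Because the two images are disjoint, no x < 5 has ψ(x) = ψ(5), so we compute ψ⁻¹(−42): −42 lies in (−46, ∞), so solve −7x − 11 = −42: x = (−42 + 11)/(−7) = 31/7.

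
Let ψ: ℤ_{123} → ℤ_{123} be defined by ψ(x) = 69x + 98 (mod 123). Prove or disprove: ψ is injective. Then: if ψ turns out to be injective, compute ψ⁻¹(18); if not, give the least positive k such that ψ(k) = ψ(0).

We have gcd(69, 123) = 3 > 1. Taking a = 0 and b = 41: ψ(0) = 98 and ψ(41) = 69·41 + 98 = 2927 ≡ 98 (mod 123).
So ψ(0) = ψ(41) while 0 ≠ 41, hence ψ is not injective.
Since ψ is not injective, we find the least positive k with ψ(k) = ψ(0): this means 69k ≡ 0 (mod 123), i.e. 123 ∣ 69k. Since gcd(69, 123) = 3, dividing through by 3 this holds exactly when 41 ∣ 23k, and as gcd(23, 41) = 1, exactly when 41 ∣ k.
The smallest positive such k is 41.

41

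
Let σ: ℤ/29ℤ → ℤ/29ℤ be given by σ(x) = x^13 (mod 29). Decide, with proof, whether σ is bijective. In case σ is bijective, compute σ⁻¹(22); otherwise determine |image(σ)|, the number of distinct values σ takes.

Since 29 is prime, the nonzero elements of ℤ/29ℤ form a cyclic group of order 28.
As gcd(13, 28) = 1, raising to the 13th power is a bijection on this group: if s^13 ≡ t^13 then (st^{−1})^13 = 1, and the only element of order dividing gcd(13, 28) = 1 is 1, so s = t.
With σ(0) = 0 this makes σ injective on all of ℤ/29ℤ, hence bijective (finite equal-size domain and codomain). In particular σ is bijective.
Since σ is bijective, we find the preimage of 22. The inverse of x ↦ x^13 on (ℤ/29ℤ)^× is x ↦ x^13, because 13·13 = 169 = 6·28 + 1 ≡ 1 (mod 28) and x^{28} = 1 for x ≠ 0 (Fermat). So σ⁻¹(22) = 22^13 mod 29.
Repeated squaring mod 29: 22^1 ≡ 22, 22^2 ≡ 22² = 484 ≡ 20, 22^4 ≡ 20² = 400 ≡ 23, 22^8 ≡ 23² = 529 ≡ 7. Since 13 = 8 + 4 + 1, 22^13 ≡ 7·23·22: 7·23 = 161 ≡ 16, then 16·22 = 352 ≡ 4. So 22^13 ≡ 4 (mod 29).
Hence σ⁻¹(22) = 4.

4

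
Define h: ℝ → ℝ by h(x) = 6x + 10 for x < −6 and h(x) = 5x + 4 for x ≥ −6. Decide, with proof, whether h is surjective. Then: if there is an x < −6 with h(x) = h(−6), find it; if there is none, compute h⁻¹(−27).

-37/6

Both pieces are strictly increasing (slopes 6 and 5), so each is injective on its own interval.
The left piece maps (−∞, −6) onto (−∞, −26); the right piece maps [−6, ∞) onto [−26, ∞).
These images together cover ℝ, so h is surjective.
Because the two images are disjoint, no x < −6 has h(x) = h(−6), so we compute h⁻¹(−27): −27 lies in (−∞, −26), so solve 6x + 10 = −27: x = (−27 − 10)/6 = −37/6.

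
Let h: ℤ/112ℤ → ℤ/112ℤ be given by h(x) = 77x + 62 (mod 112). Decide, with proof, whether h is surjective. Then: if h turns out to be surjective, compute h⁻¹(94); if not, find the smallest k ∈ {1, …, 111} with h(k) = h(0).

Since gcd(77, 112) = 7, we have 77x ≡ 0 (mod 7) for all x, so h(x) ≡ 6 (mod 7).
But 0 ≢ 6 (mod 7), so 0 ∈ ℤ/112ℤ has no preimage. Thus h is not surjective.
Since h is not surjective, we find the least positive k with h(k) = h(0): this means 77k ≡ 0 (mod 112), i.e. 112 ∣ 77k. Since gcd(77, 112) = 7, dividing through by 7 this holds exactly when 16 ∣ 11k, and as gcd(11, 16) = 1, exactly when 16 ∣ k.
The smallest positive such k is 16.

16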